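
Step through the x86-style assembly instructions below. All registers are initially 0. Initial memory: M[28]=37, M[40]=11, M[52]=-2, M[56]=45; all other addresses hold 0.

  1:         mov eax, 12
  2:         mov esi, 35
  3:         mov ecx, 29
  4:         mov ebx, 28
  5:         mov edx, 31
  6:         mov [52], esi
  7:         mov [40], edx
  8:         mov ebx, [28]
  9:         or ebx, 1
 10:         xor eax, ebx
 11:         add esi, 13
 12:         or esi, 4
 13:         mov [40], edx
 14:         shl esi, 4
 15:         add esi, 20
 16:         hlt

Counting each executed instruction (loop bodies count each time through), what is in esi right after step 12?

52

eax=12
esi=35
ecx=29
ebx=28
edx=31
mov [52], esi → M[52]=35
mov [40], edx → M[40]=31
ebx=M[28]=37
ebx=37|1=37
eax=12^37=41
esi=35+13=48
esi=48|4=52
After step 12: esi = 52.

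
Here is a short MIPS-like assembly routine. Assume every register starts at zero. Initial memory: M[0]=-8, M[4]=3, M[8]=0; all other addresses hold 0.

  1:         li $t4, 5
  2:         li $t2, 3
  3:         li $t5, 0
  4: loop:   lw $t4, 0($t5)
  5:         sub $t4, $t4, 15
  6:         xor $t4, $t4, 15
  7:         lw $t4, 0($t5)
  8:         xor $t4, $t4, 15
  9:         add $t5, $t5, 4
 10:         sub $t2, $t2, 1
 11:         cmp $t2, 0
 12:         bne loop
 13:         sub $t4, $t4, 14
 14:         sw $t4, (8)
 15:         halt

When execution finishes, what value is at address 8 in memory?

$t4=5
$t2=3
$t5=0
$t4=M[0]=-8
$t4=(-8)-15=-23
$t4=(-23)^15=-26
$t4=M[0]=-8
$t4=(-8)^15=-9
$t5=0+4=4
$t2=3-1=2
cmp $t2, 0  (cmp 2,0)
bne loop: taken
$t4=M[4]=3
$t4=3-15=-12
$t4=(-12)^15=-5
$t4=M[4]=3
$t4=3^15=12
$t5=4+4=8
$t2=2-1=1
cmp $t2, 0  (cmp 1,0)
bne loop: taken
$t4=M[8]=0
$t4=0-15=-15
$t4=(-15)^15=-2
$t4=M[8]=0
$t4=0^15=15
$t5=8+4=12
$t2=1-1=0
cmp $t2, 0  (cmp 0,0)
bne loop: not taken
$t4=15-14=1
sw $t4, (8) → M[8]=1
halt.

1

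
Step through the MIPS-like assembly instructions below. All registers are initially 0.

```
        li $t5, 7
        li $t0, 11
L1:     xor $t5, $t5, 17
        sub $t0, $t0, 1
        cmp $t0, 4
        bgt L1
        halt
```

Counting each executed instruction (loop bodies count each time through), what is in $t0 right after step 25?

5

li $t5, 7 → $t5=7
li $t0, 11 → $t0=11
xor $t5, $t5, 17 → $t5=7^17=22
sub $t0, $t0, 1 → $t0=11-1=10
cmp $t0, 4  (cmp 10,4)
bgt L1: taken
xor $t5, $t5, 17 → $t5=22^17=7
sub $t0, $t0, 1 → $t0=10-1=9
cmp $t0, 4  (cmp 9,4)
bgt L1: taken
xor $t5, $t5, 17 → $t5=7^17=22
sub $t0, $t0, 1 → $t0=9-1=8
cmp $t0, 4  (cmp 8,4)
bgt L1: taken
xor $t5, $t5, 17 → $t5=22^17=7
sub $t0, $t0, 1 → $t0=8-1=7
cmp $t0, 4  (cmp 7,4)
bgt L1: taken
xor $t5, $t5, 17 → $t5=7^17=22
sub $t0, $t0, 1 → $t0=7-1=6
cmp $t0, 4  (cmp 6,4)
bgt L1: taken
xor $t5, $t5, 17 → $t5=22^17=7
sub $t0, $t0, 1 → $t0=6-1=5
cmp $t0, 4  (cmp 5,4)
After step 25: $t0 = 5.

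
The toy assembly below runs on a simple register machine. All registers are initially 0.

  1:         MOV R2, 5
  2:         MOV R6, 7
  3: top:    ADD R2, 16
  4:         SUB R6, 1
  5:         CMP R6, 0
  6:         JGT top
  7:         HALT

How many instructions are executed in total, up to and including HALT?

MOV R2, 5 → R2=5
MOV R6, 7 → R6=7
ADD R2, 16 → R2=5+16=21
SUB R6, 1 → R6=7-1=6
CMP R6, 0  (cmp 6,0)
JGT top: taken
ADD R2, 16 → R2=21+16=37
SUB R6, 1 → R6=6-1=5
CMP R6, 0  (cmp 5,0)
JGT top: taken
ADD R2, 16 → R2=37+16=53
SUB R6, 1 → R6=5-1=4
CMP R6, 0  (cmp 4,0)
JGT top: taken
ADD R2, 16 → R2=53+16=69
SUB R6, 1 → R6=4-1=3
CMP R6, 0  (cmp 3,0)
JGT top: taken
ADD R2, 16 → R2=69+16=85
SUB R6, 1 → R6=3-1=2
CMP R6, 0  (cmp 2,0)
JGT top: taken
ADD R2, 16 → R2=85+16=101
SUB R6, 1 → R6=2-1=1
CMP R6, 0  (cmp 1,0)
JGT top: taken
ADD R2, 16 → R2=101+16=117
SUB R6, 1 → R6=1-1=0
CMP R6, 0  (cmp 0,0)
JGT top: not taken
halt.
Total executed instructions: 31.

31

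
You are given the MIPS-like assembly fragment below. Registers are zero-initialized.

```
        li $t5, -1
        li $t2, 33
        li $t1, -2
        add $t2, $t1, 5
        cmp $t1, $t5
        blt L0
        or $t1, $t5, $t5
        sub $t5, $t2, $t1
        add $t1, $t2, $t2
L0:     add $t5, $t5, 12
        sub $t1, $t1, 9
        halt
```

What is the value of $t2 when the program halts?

$t5=-1
$t2=33
$t1=-2
$t2=(-2)+5=3
cmp $t1, $t5  (cmp -2,-1)
blt L0: taken
$t5=(-1)+12=11
$t1=(-2)-9=-11
halt.

3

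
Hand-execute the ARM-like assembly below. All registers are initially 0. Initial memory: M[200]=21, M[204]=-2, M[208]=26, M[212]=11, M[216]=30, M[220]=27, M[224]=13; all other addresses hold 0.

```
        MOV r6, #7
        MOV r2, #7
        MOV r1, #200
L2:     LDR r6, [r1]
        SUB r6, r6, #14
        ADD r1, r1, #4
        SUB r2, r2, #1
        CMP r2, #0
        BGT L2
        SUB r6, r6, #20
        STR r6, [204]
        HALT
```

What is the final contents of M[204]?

r6=7
r2=7
r1=200
r6=M[200]=21
r6=21-14=7
r1=200+4=204
r2=7-1=6
CMP r2, #0  (cmp 6,0)
BGT L2: taken
r6=M[204]=-2
r6=(-2)-14=-16
r1=204+4=208
r2=6-1=5
CMP r2, #0  (cmp 5,0)
BGT L2: taken
r6=M[208]=26
r6=26-14=12
r1=208+4=212
r2=5-1=4
CMP r2, #0  (cmp 4,0)
BGT L2: taken
r6=M[212]=11
r6=11-14=-3
r1=212+4=216
r2=4-1=3
CMP r2, #0  (cmp 3,0)
BGT L2: taken
r6=M[216]=30
r6=30-14=16
r1=216+4=220
r2=3-1=2
CMP r2, #0  (cmp 2,0)
BGT L2: taken
r6=M[220]=27
r6=27-14=13
r1=220+4=224
r2=2-1=1
CMP r2, #0  (cmp 1,0)
BGT L2: taken
r6=M[224]=13
r6=13-14=-1
r1=224+4=228
r2=1-1=0
CMP r2, #0  (cmp 0,0)
BGT L2: not taken
r6=(-1)-20=-21
STR r6, [204] → M[204]=-21
halt.

-21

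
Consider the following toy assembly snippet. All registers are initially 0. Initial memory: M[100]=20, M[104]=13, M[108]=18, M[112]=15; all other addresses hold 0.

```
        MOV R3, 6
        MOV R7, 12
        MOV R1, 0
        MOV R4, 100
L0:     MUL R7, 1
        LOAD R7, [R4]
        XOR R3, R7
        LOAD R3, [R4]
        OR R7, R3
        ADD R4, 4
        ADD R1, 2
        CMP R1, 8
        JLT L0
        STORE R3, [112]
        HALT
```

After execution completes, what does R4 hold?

R3=6
R7=12
R1=0
R4=100
R7=12*1=12
R7=M[100]=20
R3=6^20=18
R3=M[100]=20
R7=20|20=20
R4=100+4=104
R1=0+2=2
CMP R1, 8  (cmp 2,8)
JLT L0: taken
R7=20*1=20
R7=M[104]=13
R3=20^13=25
R3=M[104]=13
R7=13|13=13
R4=104+4=108
R1=2+2=4
CMP R1, 8  (cmp 4,8)
JLT L0: taken
R7=13*1=13
R7=M[108]=18
R3=13^18=31
R3=M[108]=18
R7=18|18=18
R4=108+4=112
R1=4+2=6
CMP R1, 8  (cmp 6,8)
JLT L0: taken
R7=18*1=18
R7=M[112]=15
R3=18^15=29
R3=M[112]=15
R7=15|15=15
R4=112+4=116
R1=6+2=8
CMP R1, 8  (cmp 8,8)
JLT L0: not taken
STORE R3, [112] → M[112]=15
halt.

116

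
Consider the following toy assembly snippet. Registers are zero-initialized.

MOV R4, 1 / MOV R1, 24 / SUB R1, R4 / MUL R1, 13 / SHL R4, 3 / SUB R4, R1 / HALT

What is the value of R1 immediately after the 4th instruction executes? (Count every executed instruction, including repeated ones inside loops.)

299

after MOV R4, 1: R4=1
after MOV R1, 24: R1=24
after SUB R1, R4: R1=24-1=23
after MUL R1, 13: R1=23*13=299
After step 4: R1 = 299.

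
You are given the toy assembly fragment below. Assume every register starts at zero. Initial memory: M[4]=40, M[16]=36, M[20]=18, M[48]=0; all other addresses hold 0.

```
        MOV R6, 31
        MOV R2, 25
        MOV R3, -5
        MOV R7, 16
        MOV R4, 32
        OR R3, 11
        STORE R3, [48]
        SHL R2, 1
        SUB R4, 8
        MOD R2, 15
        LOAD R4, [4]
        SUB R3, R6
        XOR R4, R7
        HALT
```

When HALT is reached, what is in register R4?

after MOV R6, 31: R6=31
after MOV R2, 25: R2=25
after MOV R3, -5: R3=-5
after MOV R7, 16: R7=16
after MOV R4, 32: R4=32
after OR R3, 11: R3=(-5)|11=-5
STORE R3, [48] → M[48]=-5
after SHL R2, 1: R2=25<<1=50
after SUB R4, 8: R4=32-8=24
after MOD R2, 15: R2=50%15=5
after LOAD R4, [4]: R4=M[4]=40
after SUB R3, R6: R3=(-5)-31=-36
after XOR R4, R7: R4=40^16=56
halt.

56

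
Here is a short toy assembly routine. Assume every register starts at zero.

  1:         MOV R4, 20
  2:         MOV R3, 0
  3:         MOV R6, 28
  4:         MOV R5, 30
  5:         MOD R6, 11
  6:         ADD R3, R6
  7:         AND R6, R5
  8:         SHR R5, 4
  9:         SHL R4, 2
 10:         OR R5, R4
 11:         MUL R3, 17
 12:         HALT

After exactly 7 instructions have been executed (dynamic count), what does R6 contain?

6

MOV R4, 20 → R4=20
MOV R3, 0 → R3=0
MOV R6, 28 → R6=28
MOV R5, 30 → R5=30
MOD R6, 11 → R6=28%11=6
ADD R3, R6 → R3=0+6=6
AND R6, R5 → R6=6&30=6
After step 7: R6 = 6.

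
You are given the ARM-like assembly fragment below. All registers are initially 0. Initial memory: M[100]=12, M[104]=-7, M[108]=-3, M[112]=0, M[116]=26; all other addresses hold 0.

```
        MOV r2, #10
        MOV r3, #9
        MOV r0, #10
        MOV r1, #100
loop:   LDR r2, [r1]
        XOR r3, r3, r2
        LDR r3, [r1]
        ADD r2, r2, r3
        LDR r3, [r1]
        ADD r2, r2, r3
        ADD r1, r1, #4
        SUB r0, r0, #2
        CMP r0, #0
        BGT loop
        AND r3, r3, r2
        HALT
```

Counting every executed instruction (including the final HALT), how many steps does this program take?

56

r2=10
r3=9
r0=10
r1=100
r2=M[100]=12
r3=9^12=5
r3=M[100]=12
r2=12+12=24
r3=M[100]=12
r2=24+12=36
r1=100+4=104
r0=10-2=8
CMP r0, #0  (cmp 8,0)
BGT loop: taken
r2=M[104]=-7
r3=12^(-7)=-11
r3=M[104]=-7
r2=(-7)+(-7)=-14
r3=M[104]=-7
r2=(-14)+(-7)=-21
r1=104+4=108
r0=8-2=6
CMP r0, #0  (cmp 6,0)
BGT loop: taken
r2=M[108]=-3
r3=(-7)^(-3)=4
r3=M[108]=-3
r2=(-3)+(-3)=-6
r3=M[108]=-3
r2=(-6)+(-3)=-9
r1=108+4=112
r0=6-2=4
CMP r0, #0  (cmp 4,0)
BGT loop: taken
r2=M[112]=0
r3=(-3)^0=-3
r3=M[112]=0
r2=0+0=0
r3=M[112]=0
r2=0+0=0
r1=112+4=116
r0=4-2=2
CMP r0, #0  (cmp 2,0)
BGT loop: taken
r2=M[116]=26
r3=0^26=26
r3=M[116]=26
r2=26+26=52
r3=M[116]=26
r2=52+26=78
r1=116+4=120
r0=2-2=0
CMP r0, #0  (cmp 0,0)
BGT loop: not taken
r3=26&78=10
halt.
Total executed instructions: 56.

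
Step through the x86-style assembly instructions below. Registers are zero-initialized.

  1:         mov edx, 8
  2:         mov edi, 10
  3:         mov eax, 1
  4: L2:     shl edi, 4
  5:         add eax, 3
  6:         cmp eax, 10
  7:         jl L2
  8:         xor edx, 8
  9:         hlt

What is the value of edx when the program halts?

0

after mov edx, 8: edx=8
after mov edi, 10: edi=10
after mov eax, 1: eax=1
after shl edi, 4: edi=10<<4=160
after add eax, 3: eax=1+3=4
cmp eax, 10  (cmp 4,10)
jl L2: taken
after shl edi, 4: edi=160<<4=2560
after add eax, 3: eax=4+3=7
cmp eax, 10  (cmp 7,10)
jl L2: taken
after shl edi, 4: edi=2560<<4=40960
after add eax, 3: eax=7+3=10
cmp eax, 10  (cmp 10,10)
jl L2: not taken
after xor edx, 8: edx=8^8=0
halt.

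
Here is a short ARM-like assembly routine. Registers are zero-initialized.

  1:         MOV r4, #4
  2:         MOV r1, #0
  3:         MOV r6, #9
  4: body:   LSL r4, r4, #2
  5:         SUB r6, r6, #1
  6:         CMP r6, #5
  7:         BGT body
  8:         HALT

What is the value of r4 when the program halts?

r4=4
r1=0
r6=9
r4=4<<2=16
r6=9-1=8
CMP r6, #5  (cmp 8,5)
BGT body: taken
r4=16<<2=64
r6=8-1=7
CMP r6, #5  (cmp 7,5)
BGT body: taken
r4=64<<2=256
r6=7-1=6
CMP r6, #5  (cmp 6,5)
BGT body: taken
r4=256<<2=1024
r6=6-1=5
CMP r6, #5  (cmp 5,5)
BGT body: not taken
halt.

1024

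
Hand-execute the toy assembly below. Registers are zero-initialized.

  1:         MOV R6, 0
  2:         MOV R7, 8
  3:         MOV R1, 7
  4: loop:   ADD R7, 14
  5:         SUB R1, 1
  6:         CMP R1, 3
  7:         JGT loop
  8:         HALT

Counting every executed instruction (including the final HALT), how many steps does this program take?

after MOV R6, 0: R6=0
after MOV R7, 8: R7=8
after MOV R1, 7: R1=7
after ADD R7, 14: R7=8+14=22
after SUB R1, 1: R1=7-1=6
CMP R1, 3  (cmp 6,3)
JGT loop: taken
after ADD R7, 14: R7=22+14=36
after SUB R1, 1: R1=6-1=5
CMP R1, 3  (cmp 5,3)
JGT loop: taken
after ADD R7, 14: R7=36+14=50
after SUB R1, 1: R1=5-1=4
CMP R1, 3  (cmp 4,3)
JGT loop: taken
after ADD R7, 14: R7=50+14=64
after SUB R1, 1: R1=4-1=3
CMP R1, 3  (cmp 3,3)
JGT loop: not taken
halt.
Total executed instructions: 20.

20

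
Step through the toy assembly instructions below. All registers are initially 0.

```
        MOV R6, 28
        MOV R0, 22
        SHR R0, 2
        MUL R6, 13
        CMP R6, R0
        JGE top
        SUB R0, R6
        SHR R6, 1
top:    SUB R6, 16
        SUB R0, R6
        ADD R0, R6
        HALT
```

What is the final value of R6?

348

R6=28
R0=22
R0=22>>2=5
R6=28*13=364
CMP R6, R0  (cmp 364,5)
JGE top: taken
R6=364-16=348
R0=5-348=-343
R0=(-343)+348=5
halt.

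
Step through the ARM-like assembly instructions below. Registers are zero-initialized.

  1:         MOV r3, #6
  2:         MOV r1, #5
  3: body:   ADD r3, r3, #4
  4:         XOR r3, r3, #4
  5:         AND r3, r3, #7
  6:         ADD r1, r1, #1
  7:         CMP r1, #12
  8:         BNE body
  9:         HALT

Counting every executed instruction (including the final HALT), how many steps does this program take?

45

after MOV r3, #6: r3=6
after MOV r1, #5: r1=5
after ADD r3, r3, #4: r3=6+4=10
after XOR r3, r3, #4: r3=10^4=14
after AND r3, r3, #7: r3=14&7=6
after ADD r1, r1, #1: r1=5+1=6
CMP r1, #12  (cmp 6,12)
BNE body: taken
after ADD r3, r3, #4: r3=6+4=10
after XOR r3, r3, #4: r3=10^4=14
after AND r3, r3, #7: r3=14&7=6
after ADD r1, r1, #1: r1=6+1=7
CMP r1, #12  (cmp 7,12)
BNE body: taken
after ADD r3, r3, #4: r3=6+4=10
after XOR r3, r3, #4: r3=10^4=14
after AND r3, r3, #7: r3=14&7=6
after ADD r1, r1, #1: r1=7+1=8
CMP r1, #12  (cmp 8,12)
BNE body: taken
after ADD r3, r3, #4: r3=6+4=10
after XOR r3, r3, #4: r3=10^4=14
after AND r3, r3, #7: r3=14&7=6
after ADD r1, r1, #1: r1=8+1=9
CMP r1, #12  (cmp 9,12)
BNE body: taken
after ADD r3, r3, #4: r3=6+4=10
after XOR r3, r3, #4: r3=10^4=14
after AND r3, r3, #7: r3=14&7=6
after ADD r1, r1, #1: r1=9+1=10
CMP r1, #12  (cmp 10,12)
BNE body: taken
after ADD r3, r3, #4: r3=6+4=10
after XOR r3, r3, #4: r3=10^4=14
after AND r3, r3, #7: r3=14&7=6
after ADD r1, r1, #1: r1=10+1=11
CMP r1, #12  (cmp 11,12)
BNE body: taken
after ADD r3, r3, #4: r3=6+4=10
after XOR r3, r3, #4: r3=10^4=14
after AND r3, r3, #7: r3=14&7=6
after ADD r1, r1, #1: r1=11+1=12
CMP r1, #12  (cmp 12,12)
BNE body: not taken
halt.
Total executed instructions: 45.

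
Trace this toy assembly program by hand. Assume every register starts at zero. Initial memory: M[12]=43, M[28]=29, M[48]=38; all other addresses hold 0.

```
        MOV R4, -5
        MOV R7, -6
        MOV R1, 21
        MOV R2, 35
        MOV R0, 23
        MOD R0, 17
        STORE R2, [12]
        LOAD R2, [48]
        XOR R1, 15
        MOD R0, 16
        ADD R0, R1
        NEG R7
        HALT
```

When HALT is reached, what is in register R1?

MOV R4, -5 → R4=-5
MOV R7, -6 → R7=-6
MOV R1, 21 → R1=21
MOV R2, 35 → R2=35
MOV R0, 23 → R0=23
MOD R0, 17 → R0=23%17=6
STORE R2, [12] → M[12]=35
LOAD R2, [48] → R2=M[48]=38
XOR R1, 15 → R1=21^15=26
MOD R0, 16 → R0=6%16=6
ADD R0, R1 → R0=6+26=32
NEG R7 → R7=-(-6)=6
halt.

26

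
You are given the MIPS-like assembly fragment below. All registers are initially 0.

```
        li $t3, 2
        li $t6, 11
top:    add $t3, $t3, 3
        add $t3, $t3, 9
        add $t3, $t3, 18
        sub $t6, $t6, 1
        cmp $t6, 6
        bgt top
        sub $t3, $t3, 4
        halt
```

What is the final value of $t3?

$t3=2
$t6=11
$t3=2+3=5
$t3=5+9=14
$t3=14+18=32
$t6=11-1=10
cmp $t6, 6  (cmp 10,6)
bgt top: taken
$t3=32+3=35
$t3=35+9=44
$t3=44+18=62
$t6=10-1=9
cmp $t6, 6  (cmp 9,6)
bgt top: taken
$t3=62+3=65
$t3=65+9=74
$t3=74+18=92
$t6=9-1=8
cmp $t6, 6  (cmp 8,6)
bgt top: taken
$t3=92+3=95
$t3=95+9=104
$t3=104+18=122
$t6=8-1=7
cmp $t6, 6  (cmp 7,6)
bgt top: taken
$t3=122+3=125
$t3=125+9=134
$t3=134+18=152
$t6=7-1=6
cmp $t6, 6  (cmp 6,6)
bgt top: not taken
$t3=152-4=148
halt.

148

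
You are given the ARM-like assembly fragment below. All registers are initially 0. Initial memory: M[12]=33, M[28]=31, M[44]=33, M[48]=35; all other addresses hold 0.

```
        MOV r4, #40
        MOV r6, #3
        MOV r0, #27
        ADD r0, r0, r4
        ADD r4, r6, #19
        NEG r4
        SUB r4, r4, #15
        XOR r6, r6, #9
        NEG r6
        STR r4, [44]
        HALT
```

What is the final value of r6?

-10

r4=40
r6=3
r0=27
r0=27+40=67
r4=3+19=22
r4=-(22)=-22
r4=(-22)-15=-37
r6=3^9=10
r6=-(10)=-10
STR r4, [44] → M[44]=-37
halt.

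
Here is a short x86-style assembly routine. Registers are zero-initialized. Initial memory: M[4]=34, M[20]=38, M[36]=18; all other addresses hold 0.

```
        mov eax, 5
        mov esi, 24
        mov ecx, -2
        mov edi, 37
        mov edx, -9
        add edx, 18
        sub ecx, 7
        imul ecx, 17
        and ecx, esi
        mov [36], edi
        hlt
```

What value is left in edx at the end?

9

after mov eax, 5: eax=5
after mov esi, 24: esi=24
after mov ecx, -2: ecx=-2
after mov edi, 37: edi=37
after mov edx, -9: edx=-9
after add edx, 18: edx=(-9)+18=9
after sub ecx, 7: ecx=(-2)-7=-9
after imul ecx, 17: ecx=(-9)*17=-153
after and ecx, esi: ecx=(-153)&24=0
mov [36], edi → M[36]=37
halt.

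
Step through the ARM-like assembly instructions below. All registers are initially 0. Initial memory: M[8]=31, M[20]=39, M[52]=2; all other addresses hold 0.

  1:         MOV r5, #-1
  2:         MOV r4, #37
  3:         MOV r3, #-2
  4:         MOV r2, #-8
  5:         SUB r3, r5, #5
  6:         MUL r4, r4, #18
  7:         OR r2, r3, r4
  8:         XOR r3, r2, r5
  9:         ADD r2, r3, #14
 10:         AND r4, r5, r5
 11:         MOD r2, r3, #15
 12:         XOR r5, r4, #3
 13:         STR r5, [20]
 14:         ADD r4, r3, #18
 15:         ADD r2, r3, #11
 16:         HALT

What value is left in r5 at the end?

after MOV r5, #-1: r5=-1
after MOV r4, #37: r4=37
after MOV r3, #-2: r3=-2
after MOV r2, #-8: r2=-8
after SUB r3, r5, #5: r3=(-1)-5=-6
after MUL r4, r4, #18: r4=37*18=666
after OR r2, r3, r4: r2=(-6)|666=-6
after XOR r3, r2, r5: r3=(-6)^(-1)=5
after ADD r2, r3, #14: r2=5+14=19
after AND r4, r5, r5: r4=(-1)&(-1)=-1
after MOD r2, r3, #15: r2=5%15=5
after XOR r5, r4, #3: r5=(-1)^3=-4
STR r5, [20] → M[20]=-4
after ADD r4, r3, #18: r4=5+18=23
after ADD r2, r3, #11: r2=5+11=16
halt.

-4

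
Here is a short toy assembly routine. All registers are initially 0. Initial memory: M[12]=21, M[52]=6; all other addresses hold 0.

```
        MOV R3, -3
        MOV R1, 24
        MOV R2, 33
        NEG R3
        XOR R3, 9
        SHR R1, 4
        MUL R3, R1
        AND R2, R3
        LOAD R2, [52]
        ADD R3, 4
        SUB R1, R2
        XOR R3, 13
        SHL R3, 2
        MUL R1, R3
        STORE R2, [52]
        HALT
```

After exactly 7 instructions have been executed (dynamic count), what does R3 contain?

10

R3=-3
R1=24
R2=33
R3=-(-3)=3
R3=3^9=10
R1=24>>4=1
R3=10*1=10
After step 7: R3 = 10.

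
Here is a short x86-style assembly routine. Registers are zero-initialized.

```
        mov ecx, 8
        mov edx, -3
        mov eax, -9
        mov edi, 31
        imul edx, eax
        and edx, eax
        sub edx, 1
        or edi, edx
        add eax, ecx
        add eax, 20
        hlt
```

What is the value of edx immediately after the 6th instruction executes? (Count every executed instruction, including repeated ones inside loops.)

after mov ecx, 8: ecx=8
after mov edx, -3: edx=-3
after mov eax, -9: eax=-9
after mov edi, 31: edi=31
after imul edx, eax: edx=(-3)*(-9)=27
after and edx, eax: edx=27&(-9)=19
After step 6: edx = 19.

19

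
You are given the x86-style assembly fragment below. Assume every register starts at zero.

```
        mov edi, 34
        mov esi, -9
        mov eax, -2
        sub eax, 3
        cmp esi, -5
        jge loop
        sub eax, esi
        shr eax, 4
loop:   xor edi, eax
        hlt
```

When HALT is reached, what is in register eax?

after mov edi, 34: edi=34
after mov esi, -9: esi=-9
after mov eax, -2: eax=-2
after sub eax, 3: eax=(-2)-3=-5
cmp esi, -5  (cmp -9,-5)
jge loop: not taken
after sub eax, esi: eax=(-5)-(-9)=4
after shr eax, 4: eax=4>>4=0
after xor edi, eax: edi=34^0=34
halt.

0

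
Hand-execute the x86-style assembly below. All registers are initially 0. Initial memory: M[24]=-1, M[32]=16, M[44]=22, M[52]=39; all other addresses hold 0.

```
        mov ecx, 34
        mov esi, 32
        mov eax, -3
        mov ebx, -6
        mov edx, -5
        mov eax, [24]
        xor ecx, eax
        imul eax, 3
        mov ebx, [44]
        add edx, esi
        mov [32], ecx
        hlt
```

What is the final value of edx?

27

mov ecx, 34 → ecx=34
mov esi, 32 → esi=32
mov eax, -3 → eax=-3
mov ebx, -6 → ebx=-6
mov edx, -5 → edx=-5
mov eax, [24] → eax=M[24]=-1
xor ecx, eax → ecx=34^(-1)=-35
imul eax, 3 → eax=(-1)*3=-3
mov ebx, [44] → ebx=M[44]=22
add edx, esi → edx=(-5)+32=27
mov [32], ecx → M[32]=-35
halt.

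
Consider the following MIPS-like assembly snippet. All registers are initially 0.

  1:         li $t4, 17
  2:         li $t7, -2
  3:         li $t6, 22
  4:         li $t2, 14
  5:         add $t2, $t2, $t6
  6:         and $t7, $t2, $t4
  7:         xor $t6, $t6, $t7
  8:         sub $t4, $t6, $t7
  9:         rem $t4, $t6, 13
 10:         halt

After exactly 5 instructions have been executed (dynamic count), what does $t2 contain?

after li $t4, 17: $t4=17
after li $t7, -2: $t7=-2
after li $t6, 22: $t6=22
after li $t2, 14: $t2=14
after add $t2, $t2, $t6: $t2=14+22=36
After step 5: $t2 = 36.

36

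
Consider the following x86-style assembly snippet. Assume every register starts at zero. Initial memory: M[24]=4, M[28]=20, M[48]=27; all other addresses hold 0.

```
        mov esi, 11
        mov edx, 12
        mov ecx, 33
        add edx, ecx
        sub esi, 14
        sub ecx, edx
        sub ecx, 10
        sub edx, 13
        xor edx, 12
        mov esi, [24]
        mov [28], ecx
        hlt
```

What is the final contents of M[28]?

-22

after mov esi, 11: esi=11
after mov edx, 12: edx=12
after mov ecx, 33: ecx=33
after add edx, ecx: edx=12+33=45
after sub esi, 14: esi=11-14=-3
after sub ecx, edx: ecx=33-45=-12
after sub ecx, 10: ecx=(-12)-10=-22
after sub edx, 13: edx=45-13=32
after xor edx, 12: edx=32^12=44
after mov esi, [24]: esi=M[24]=4
mov [28], ecx → M[28]=-22
halt.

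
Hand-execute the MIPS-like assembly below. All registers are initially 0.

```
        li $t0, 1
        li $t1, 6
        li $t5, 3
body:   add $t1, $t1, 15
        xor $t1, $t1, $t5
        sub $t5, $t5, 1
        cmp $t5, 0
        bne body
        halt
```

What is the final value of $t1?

$t0=1
$t1=6
$t5=3
$t1=6+15=21
$t1=21^3=22
$t5=3-1=2
cmp $t5, 0  (cmp 2,0)
bne body: taken
$t1=22+15=37
$t1=37^2=39
$t5=2-1=1
cmp $t5, 0  (cmp 1,0)
bne body: taken
$t1=39+15=54
$t1=54^1=55
$t5=1-1=0
cmp $t5, 0  (cmp 0,0)
bne body: not taken
halt.

55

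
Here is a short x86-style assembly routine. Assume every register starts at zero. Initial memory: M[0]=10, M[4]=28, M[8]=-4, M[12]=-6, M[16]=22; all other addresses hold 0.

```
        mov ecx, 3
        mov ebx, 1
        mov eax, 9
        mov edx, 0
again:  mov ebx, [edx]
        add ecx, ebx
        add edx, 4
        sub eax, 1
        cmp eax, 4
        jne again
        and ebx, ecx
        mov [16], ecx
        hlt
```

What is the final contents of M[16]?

ecx=3
ebx=1
eax=9
edx=0
ebx=M[0]=10
ecx=3+10=13
edx=0+4=4
eax=9-1=8
cmp eax, 4  (cmp 8,4)
jne again: taken
ebx=M[4]=28
ecx=13+28=41
edx=4+4=8
eax=8-1=7
cmp eax, 4  (cmp 7,4)
jne again: taken
ebx=M[8]=-4
ecx=41+(-4)=37
edx=8+4=12
eax=7-1=6
cmp eax, 4  (cmp 6,4)
jne again: taken
ebx=M[12]=-6
ecx=37+(-6)=31
edx=12+4=16
eax=6-1=5
cmp eax, 4  (cmp 5,4)
jne again: taken
ebx=M[16]=22
ecx=31+22=53
edx=16+4=20
eax=5-1=4
cmp eax, 4  (cmp 4,4)
jne again: not taken
ebx=22&53=20
mov [16], ecx → M[16]=53
halt.

53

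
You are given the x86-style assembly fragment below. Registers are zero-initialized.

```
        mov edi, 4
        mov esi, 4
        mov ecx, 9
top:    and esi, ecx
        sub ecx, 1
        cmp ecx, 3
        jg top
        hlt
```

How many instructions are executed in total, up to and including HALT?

edi=4
esi=4
ecx=9
esi=4&9=0
ecx=9-1=8
cmp ecx, 3  (cmp 8,3)
jg top: taken
esi=0&8=0
ecx=8-1=7
cmp ecx, 3  (cmp 7,3)
jg top: taken
esi=0&7=0
ecx=7-1=6
cmp ecx, 3  (cmp 6,3)
jg top: taken
esi=0&6=0
ecx=6-1=5
cmp ecx, 3  (cmp 5,3)
jg top: taken
esi=0&5=0
ecx=5-1=4
cmp ecx, 3  (cmp 4,3)
jg top: taken
esi=0&4=0
ecx=4-1=3
cmp ecx, 3  (cmp 3,3)
jg top: not taken
halt.
Total executed instructions: 28.

28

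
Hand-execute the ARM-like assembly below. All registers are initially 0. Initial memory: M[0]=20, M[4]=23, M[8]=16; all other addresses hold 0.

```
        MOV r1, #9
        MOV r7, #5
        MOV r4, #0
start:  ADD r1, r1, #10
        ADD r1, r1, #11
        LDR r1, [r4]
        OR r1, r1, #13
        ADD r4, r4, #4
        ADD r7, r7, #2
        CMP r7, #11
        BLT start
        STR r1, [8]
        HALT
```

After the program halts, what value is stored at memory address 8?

after MOV r1, #9: r1=9
after MOV r7, #5: r7=5
after MOV r4, #0: r4=0
after ADD r1, r1, #10: r1=9+10=19
after ADD r1, r1, #11: r1=19+11=30
after LDR r1, [r4]: r1=M[0]=20
after OR r1, r1, #13: r1=20|13=29
after ADD r4, r4, #4: r4=0+4=4
after ADD r7, r7, #2: r7=5+2=7
CMP r7, #11  (cmp 7,11)
BLT start: taken
after ADD r1, r1, #10: r1=29+10=39
after ADD r1, r1, #11: r1=39+11=50
after LDR r1, [r4]: r1=M[4]=23
after OR r1, r1, #13: r1=23|13=31
after ADD r4, r4, #4: r4=4+4=8
after ADD r7, r7, #2: r7=7+2=9
CMP r7, #11  (cmp 9,11)
BLT start: taken
after ADD r1, r1, #10: r1=31+10=41
after ADD r1, r1, #11: r1=41+11=52
after LDR r1, [r4]: r1=M[8]=16
after OR r1, r1, #13: r1=16|13=29
after ADD r4, r4, #4: r4=8+4=12
after ADD r7, r7, #2: r7=9+2=11
CMP r7, #11  (cmp 11,11)
BLT start: not taken
STR r1, [8] → M[8]=29
halt.

29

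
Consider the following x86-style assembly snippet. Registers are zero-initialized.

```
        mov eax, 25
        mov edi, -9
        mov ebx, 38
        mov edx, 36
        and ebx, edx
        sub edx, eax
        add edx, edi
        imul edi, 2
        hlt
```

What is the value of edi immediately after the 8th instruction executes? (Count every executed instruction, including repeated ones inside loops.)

after mov eax, 25: eax=25
after mov edi, -9: edi=-9
after mov ebx, 38: ebx=38
after mov edx, 36: edx=36
after and ebx, edx: ebx=38&36=36
after sub edx, eax: edx=36-25=11
after add edx, edi: edx=11+(-9)=2
after imul edi, 2: edi=(-9)*2=-18
After step 8: edi = -18.

-18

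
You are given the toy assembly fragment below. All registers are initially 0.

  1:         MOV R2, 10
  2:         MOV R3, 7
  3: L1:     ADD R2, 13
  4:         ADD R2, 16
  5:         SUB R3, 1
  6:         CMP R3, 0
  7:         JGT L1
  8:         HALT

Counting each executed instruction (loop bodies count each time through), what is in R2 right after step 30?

after MOV R2, 10: R2=10
after MOV R3, 7: R3=7
after ADD R2, 13: R2=10+13=23
after ADD R2, 16: R2=23+16=39
after SUB R3, 1: R3=7-1=6
CMP R3, 0  (cmp 6,0)
JGT L1: taken
after ADD R2, 13: R2=39+13=52
after ADD R2, 16: R2=52+16=68
after SUB R3, 1: R3=6-1=5
CMP R3, 0  (cmp 5,0)
JGT L1: taken
after ADD R2, 13: R2=68+13=81
after ADD R2, 16: R2=81+16=97
after SUB R3, 1: R3=5-1=4
CMP R3, 0  (cmp 4,0)
JGT L1: taken
after ADD R2, 13: R2=97+13=110
after ADD R2, 16: R2=110+16=126
after SUB R3, 1: R3=4-1=3
CMP R3, 0  (cmp 3,0)
JGT L1: taken
after ADD R2, 13: R2=126+13=139
after ADD R2, 16: R2=139+16=155
after SUB R3, 1: R3=3-1=2
CMP R3, 0  (cmp 2,0)
JGT L1: taken
after ADD R2, 13: R2=155+13=168
after ADD R2, 16: R2=168+16=184
after SUB R3, 1: R3=2-1=1
After step 30: R2 = 184.

184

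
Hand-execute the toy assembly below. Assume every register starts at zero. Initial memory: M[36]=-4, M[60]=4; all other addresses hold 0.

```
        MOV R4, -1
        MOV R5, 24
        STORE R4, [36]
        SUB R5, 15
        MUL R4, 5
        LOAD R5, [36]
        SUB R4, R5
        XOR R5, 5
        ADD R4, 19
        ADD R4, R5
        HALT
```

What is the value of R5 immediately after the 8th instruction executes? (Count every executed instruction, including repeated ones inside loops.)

-6

after MOV R4, -1: R4=-1
after MOV R5, 24: R5=24
STORE R4, [36] → M[36]=-1
after SUB R5, 15: R5=24-15=9
after MUL R4, 5: R4=(-1)*5=-5
after LOAD R5, [36]: R5=M[36]=-1
after SUB R4, R5: R4=(-5)-(-1)=-4
after XOR R5, 5: R5=(-1)^5=-6
After step 8: R5 = -6.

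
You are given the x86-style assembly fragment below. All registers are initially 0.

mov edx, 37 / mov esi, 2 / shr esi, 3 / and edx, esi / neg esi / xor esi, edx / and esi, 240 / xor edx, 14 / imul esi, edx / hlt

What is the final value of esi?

mov edx, 37 → edx=37
mov esi, 2 → esi=2
shr esi, 3 → esi=2>>3=0
and edx, esi → edx=37&0=0
neg esi → esi=-(0)=0
xor esi, edx → esi=0^0=0
and esi, 240 → esi=0&240=0
xor edx, 14 → edx=0^14=14
imul esi, edx → esi=0*14=0
halt.

0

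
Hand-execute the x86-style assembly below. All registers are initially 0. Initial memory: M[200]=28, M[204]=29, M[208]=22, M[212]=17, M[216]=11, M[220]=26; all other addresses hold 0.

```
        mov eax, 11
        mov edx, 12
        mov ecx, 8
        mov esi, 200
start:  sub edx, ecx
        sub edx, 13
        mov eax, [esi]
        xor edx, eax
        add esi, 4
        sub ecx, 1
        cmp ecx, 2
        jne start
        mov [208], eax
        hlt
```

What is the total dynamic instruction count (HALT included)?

mov eax, 11 → eax=11
mov edx, 12 → edx=12
mov ecx, 8 → ecx=8
mov esi, 200 → esi=200
sub edx, ecx → edx=12-8=4
sub edx, 13 → edx=4-13=-9
mov eax, [esi] → eax=M[200]=28
xor edx, eax → edx=(-9)^28=-21
add esi, 4 → esi=200+4=204
sub ecx, 1 → ecx=8-1=7
cmp ecx, 2  (cmp 7,2)
jne start: taken
sub edx, ecx → edx=(-21)-7=-28
sub edx, 13 → edx=(-28)-13=-41
mov eax, [esi] → eax=M[204]=29
xor edx, eax → edx=(-41)^29=-54
add esi, 4 → esi=204+4=208
sub ecx, 1 → ecx=7-1=6
cmp ecx, 2  (cmp 6,2)
jne start: taken
sub edx, ecx → edx=(-54)-6=-60
sub edx, 13 → edx=(-60)-13=-73
mov eax, [esi] → eax=M[208]=22
xor edx, eax → edx=(-73)^22=-95
add esi, 4 → esi=208+4=212
sub ecx, 1 → ecx=6-1=5
cmp ecx, 2  (cmp 5,2)
jne start: taken
sub edx, ecx → edx=(-95)-5=-100
sub edx, 13 → edx=(-100)-13=-113
mov eax, [esi] → eax=M[212]=17
xor edx, eax → edx=(-113)^17=-98
add esi, 4 → esi=212+4=216
sub ecx, 1 → ecx=5-1=4
cmp ecx, 2  (cmp 4,2)
jne start: taken
sub edx, ecx → edx=(-98)-4=-102
sub edx, 13 → edx=(-102)-13=-115
mov eax, [esi] → eax=M[216]=11
xor edx, eax → edx=(-115)^11=-122
add esi, 4 → esi=216+4=220
sub ecx, 1 → ecx=4-1=3
cmp ecx, 2  (cmp 3,2)
jne start: taken
sub edx, ecx → edx=(-122)-3=-125
sub edx, 13 → edx=(-125)-13=-138
mov eax, [esi] → eax=M[220]=26
xor edx, eax → edx=(-138)^26=-148
add esi, 4 → esi=220+4=224
sub ecx, 1 → ecx=3-1=2
cmp ecx, 2  (cmp 2,2)
jne start: not taken
mov [208], eax → M[208]=26
halt.
Total executed instructions: 54.

54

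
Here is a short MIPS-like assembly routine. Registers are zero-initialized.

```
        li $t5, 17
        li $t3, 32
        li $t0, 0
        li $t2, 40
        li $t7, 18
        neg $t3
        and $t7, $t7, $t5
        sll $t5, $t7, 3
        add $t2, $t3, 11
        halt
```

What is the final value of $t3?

-32

$t5=17
$t3=32
$t0=0
$t2=40
$t7=18
$t3=-(32)=-32
$t7=18&17=16
$t5=16<<3=128
$t2=(-32)+11=-21
halt.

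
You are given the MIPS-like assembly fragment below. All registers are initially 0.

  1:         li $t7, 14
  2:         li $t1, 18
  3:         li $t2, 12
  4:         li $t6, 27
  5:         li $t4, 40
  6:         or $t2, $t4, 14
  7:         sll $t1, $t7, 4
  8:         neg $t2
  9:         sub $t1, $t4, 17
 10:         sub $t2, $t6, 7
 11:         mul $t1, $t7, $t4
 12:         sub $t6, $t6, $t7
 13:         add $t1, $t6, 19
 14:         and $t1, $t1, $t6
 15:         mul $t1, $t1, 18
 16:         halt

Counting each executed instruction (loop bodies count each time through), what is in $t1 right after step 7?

after li $t7, 14: $t7=14
after li $t1, 18: $t1=18
after li $t2, 12: $t2=12
after li $t6, 27: $t6=27
after li $t4, 40: $t4=40
after or $t2, $t4, 14: $t2=40|14=46
after sll $t1, $t7, 4: $t1=14<<4=224
After step 7: $t1 = 224.

224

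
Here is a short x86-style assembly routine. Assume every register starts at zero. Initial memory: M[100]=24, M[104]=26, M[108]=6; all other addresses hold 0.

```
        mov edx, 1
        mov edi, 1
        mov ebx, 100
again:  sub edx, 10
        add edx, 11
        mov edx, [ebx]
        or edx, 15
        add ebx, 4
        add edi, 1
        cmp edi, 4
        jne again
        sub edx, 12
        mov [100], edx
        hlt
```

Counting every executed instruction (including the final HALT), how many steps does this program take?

30

edx=1
edi=1
ebx=100
edx=1-10=-9
edx=(-9)+11=2
edx=M[100]=24
edx=24|15=31
ebx=100+4=104
edi=1+1=2
cmp edi, 4  (cmp 2,4)
jne again: taken
edx=31-10=21
edx=21+11=32
edx=M[104]=26
edx=26|15=31
ebx=104+4=108
edi=2+1=3
cmp edi, 4  (cmp 3,4)
jne again: taken
edx=31-10=21
edx=21+11=32
edx=M[108]=6
edx=6|15=15
ebx=108+4=112
edi=3+1=4
cmp edi, 4  (cmp 4,4)
jne again: not taken
edx=15-12=3
mov [100], edx → M[100]=3
halt.
Total executed instructions: 30.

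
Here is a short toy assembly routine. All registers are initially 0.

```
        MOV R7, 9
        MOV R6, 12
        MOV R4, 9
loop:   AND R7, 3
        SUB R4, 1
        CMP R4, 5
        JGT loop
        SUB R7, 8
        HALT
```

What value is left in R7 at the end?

MOV R7, 9 → R7=9
MOV R6, 12 → R6=12
MOV R4, 9 → R4=9
AND R7, 3 → R7=9&3=1
SUB R4, 1 → R4=9-1=8
CMP R4, 5  (cmp 8,5)
JGT loop: taken
AND R7, 3 → R7=1&3=1
SUB R4, 1 → R4=8-1=7
CMP R4, 5  (cmp 7,5)
JGT loop: taken
AND R7, 3 → R7=1&3=1
SUB R4, 1 → R4=7-1=6
CMP R4, 5  (cmp 6,5)
JGT loop: taken
AND R7, 3 → R7=1&3=1
SUB R4, 1 → R4=6-1=5
CMP R4, 5  (cmp 5,5)
JGT loop: not taken
SUB R7, 8 → R7=1-8=-7
halt.

-7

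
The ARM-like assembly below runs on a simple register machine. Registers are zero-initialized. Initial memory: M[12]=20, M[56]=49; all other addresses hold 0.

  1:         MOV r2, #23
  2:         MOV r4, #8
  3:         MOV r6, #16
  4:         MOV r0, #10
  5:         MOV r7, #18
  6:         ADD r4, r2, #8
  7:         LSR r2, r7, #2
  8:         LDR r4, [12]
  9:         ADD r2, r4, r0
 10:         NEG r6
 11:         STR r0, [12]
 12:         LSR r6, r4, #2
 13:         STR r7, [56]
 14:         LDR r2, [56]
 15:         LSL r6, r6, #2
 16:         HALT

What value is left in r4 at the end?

20

after MOV r2, #23: r2=23
after MOV r4, #8: r4=8
after MOV r6, #16: r6=16
after MOV r0, #10: r0=10
after MOV r7, #18: r7=18
after ADD r4, r2, #8: r4=23+8=31
after LSR r2, r7, #2: r2=18>>2=4
after LDR r4, [12]: r4=M[12]=20
after ADD r2, r4, r0: r2=20+10=30
after NEG r6: r6=-(16)=-16
STR r0, [12] → M[12]=10
after LSR r6, r4, #2: r6=20>>2=5
STR r7, [56] → M[56]=18
after LDR r2, [56]: r2=M[56]=18
after LSL r6, r6, #2: r6=5<<2=20
halt.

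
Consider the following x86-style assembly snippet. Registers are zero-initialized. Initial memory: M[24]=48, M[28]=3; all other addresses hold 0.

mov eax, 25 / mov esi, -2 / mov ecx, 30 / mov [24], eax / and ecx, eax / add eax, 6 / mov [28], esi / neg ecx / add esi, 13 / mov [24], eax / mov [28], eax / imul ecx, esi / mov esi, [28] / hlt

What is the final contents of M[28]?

after mov eax, 25: eax=25
after mov esi, -2: esi=-2
after mov ecx, 30: ecx=30
mov [24], eax → M[24]=25
after and ecx, eax: ecx=30&25=24
after add eax, 6: eax=25+6=31
mov [28], esi → M[28]=-2
after neg ecx: ecx=-(24)=-24
after add esi, 13: esi=(-2)+13=11
mov [24], eax → M[24]=31
mov [28], eax → M[28]=31
after imul ecx, esi: ecx=(-24)*11=-264
after mov esi, [28]: esi=M[28]=31
halt.

31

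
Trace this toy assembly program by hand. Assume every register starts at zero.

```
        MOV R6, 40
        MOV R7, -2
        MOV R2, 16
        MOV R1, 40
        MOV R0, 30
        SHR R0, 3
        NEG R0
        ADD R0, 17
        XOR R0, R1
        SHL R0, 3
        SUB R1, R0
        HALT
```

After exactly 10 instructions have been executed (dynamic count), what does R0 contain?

MOV R6, 40 → R6=40
MOV R7, -2 → R7=-2
MOV R2, 16 → R2=16
MOV R1, 40 → R1=40
MOV R0, 30 → R0=30
SHR R0, 3 → R0=30>>3=3
NEG R0 → R0=-(3)=-3
ADD R0, 17 → R0=(-3)+17=14
XOR R0, R1 → R0=14^40=38
SHL R0, 3 → R0=38<<3=304
After step 10: R0 = 304.

304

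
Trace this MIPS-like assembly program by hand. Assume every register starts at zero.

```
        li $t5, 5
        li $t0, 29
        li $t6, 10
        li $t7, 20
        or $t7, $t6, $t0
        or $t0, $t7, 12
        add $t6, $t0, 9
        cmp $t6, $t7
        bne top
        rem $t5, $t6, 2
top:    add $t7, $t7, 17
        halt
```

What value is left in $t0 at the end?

$t5=5
$t0=29
$t6=10
$t7=20
$t7=10|29=31
$t0=31|12=31
$t6=31+9=40
cmp $t6, $t7  (cmp 40,31)
bne top: taken
$t7=31+17=48
halt.

31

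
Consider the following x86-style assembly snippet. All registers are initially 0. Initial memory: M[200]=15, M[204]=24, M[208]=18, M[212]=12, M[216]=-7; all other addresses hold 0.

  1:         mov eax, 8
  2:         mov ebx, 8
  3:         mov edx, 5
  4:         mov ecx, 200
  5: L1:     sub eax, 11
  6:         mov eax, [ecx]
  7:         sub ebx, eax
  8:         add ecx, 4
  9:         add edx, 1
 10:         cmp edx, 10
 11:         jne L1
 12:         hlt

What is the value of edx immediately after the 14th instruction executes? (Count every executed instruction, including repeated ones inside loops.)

6

after mov eax, 8: eax=8
after mov ebx, 8: ebx=8
after mov edx, 5: edx=5
after mov ecx, 200: ecx=200
after sub eax, 11: eax=8-11=-3
after mov eax, [ecx]: eax=M[200]=15
after sub ebx, eax: ebx=8-15=-7
after add ecx, 4: ecx=200+4=204
after add edx, 1: edx=5+1=6
cmp edx, 10  (cmp 6,10)
jne L1: taken
after sub eax, 11: eax=15-11=4
after mov eax, [ecx]: eax=M[204]=24
after sub ebx, eax: ebx=(-7)-24=-31
After step 14: edx = 6.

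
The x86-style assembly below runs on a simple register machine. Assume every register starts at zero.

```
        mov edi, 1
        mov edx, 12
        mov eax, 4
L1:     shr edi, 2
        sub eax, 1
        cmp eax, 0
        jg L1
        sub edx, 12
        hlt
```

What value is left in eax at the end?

0

after mov edi, 1: edi=1
after mov edx, 12: edx=12
after mov eax, 4: eax=4
after shr edi, 2: edi=1>>2=0
after sub eax, 1: eax=4-1=3
cmp eax, 0  (cmp 3,0)
jg L1: taken
after shr edi, 2: edi=0>>2=0
after sub eax, 1: eax=3-1=2
cmp eax, 0  (cmp 2,0)
jg L1: taken
after shr edi, 2: edi=0>>2=0
after sub eax, 1: eax=2-1=1
cmp eax, 0  (cmp 1,0)
jg L1: taken
after shr edi, 2: edi=0>>2=0
after sub eax, 1: eax=1-1=0
cmp eax, 0  (cmp 0,0)
jg L1: not taken
after sub edx, 12: edx=12-12=0
halt.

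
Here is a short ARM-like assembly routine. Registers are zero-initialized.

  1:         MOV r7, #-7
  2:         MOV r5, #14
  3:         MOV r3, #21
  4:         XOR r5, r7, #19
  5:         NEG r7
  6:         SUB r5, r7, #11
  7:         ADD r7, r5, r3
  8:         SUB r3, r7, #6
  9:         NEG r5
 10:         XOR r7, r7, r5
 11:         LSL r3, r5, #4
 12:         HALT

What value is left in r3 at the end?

r7=-7
r5=14
r3=21
r5=(-7)^19=-22
r7=-(-7)=7
r5=7-11=-4
r7=(-4)+21=17
r3=17-6=11
r5=-(-4)=4
r7=17^4=21
r3=4<<4=64
halt.

64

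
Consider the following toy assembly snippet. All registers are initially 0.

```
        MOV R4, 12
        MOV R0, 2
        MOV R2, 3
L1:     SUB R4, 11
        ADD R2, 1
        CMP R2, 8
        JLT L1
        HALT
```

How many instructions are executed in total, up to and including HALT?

24

after MOV R4, 12: R4=12
after MOV R0, 2: R0=2
after MOV R2, 3: R2=3
after SUB R4, 11: R4=12-11=1
after ADD R2, 1: R2=3+1=4
CMP R2, 8  (cmp 4,8)
JLT L1: taken
after SUB R4, 11: R4=1-11=-10
after ADD R2, 1: R2=4+1=5
CMP R2, 8  (cmp 5,8)
JLT L1: taken
after SUB R4, 11: R4=(-10)-11=-21
after ADD R2, 1: R2=5+1=6
CMP R2, 8  (cmp 6,8)
JLT L1: taken
after SUB R4, 11: R4=(-21)-11=-32
after ADD R2, 1: R2=6+1=7
CMP R2, 8  (cmp 7,8)
JLT L1: taken
after SUB R4, 11: R4=(-32)-11=-43
after ADD R2, 1: R2=7+1=8
CMP R2, 8  (cmp 8,8)
JLT L1: not taken
halt.
Total executed instructions: 24.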